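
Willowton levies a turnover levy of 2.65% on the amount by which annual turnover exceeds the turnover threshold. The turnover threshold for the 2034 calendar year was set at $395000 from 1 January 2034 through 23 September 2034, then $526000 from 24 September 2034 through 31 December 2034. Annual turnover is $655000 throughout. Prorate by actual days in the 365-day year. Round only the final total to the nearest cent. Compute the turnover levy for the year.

$5948.42

1 January – 23 September 2034: 266 days, exemption $395000 → ($655000 − $395000) × 2.65% × 266/365 = $5021.2055
24 September – 31 December 2034: 99 days, exemption $526000 → ($655000 − $526000) × 2.65% × 99/365 = $927.2096
Total = $5948.4151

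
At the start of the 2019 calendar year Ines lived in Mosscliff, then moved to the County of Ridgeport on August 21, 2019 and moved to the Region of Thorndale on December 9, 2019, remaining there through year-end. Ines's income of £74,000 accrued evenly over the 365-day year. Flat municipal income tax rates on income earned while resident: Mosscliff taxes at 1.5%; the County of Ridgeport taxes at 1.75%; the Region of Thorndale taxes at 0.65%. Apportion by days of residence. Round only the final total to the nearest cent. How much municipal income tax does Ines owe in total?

Mosscliff, January 1 – August 20, 2019: 232 days → £74,000 × 1.5% × 232/365 = £705.5342
The County of Ridgeport, August 21 – December 8, 2019: 110 days → £74,000 × 1.75% × 110/365 = £390.2740
The Region of Thorndale, December 9 – December 31, 2019: 23 days → £74,000 × 0.65% × 23/365 = £30.3096
Total = £1,126.1178

£1,126.12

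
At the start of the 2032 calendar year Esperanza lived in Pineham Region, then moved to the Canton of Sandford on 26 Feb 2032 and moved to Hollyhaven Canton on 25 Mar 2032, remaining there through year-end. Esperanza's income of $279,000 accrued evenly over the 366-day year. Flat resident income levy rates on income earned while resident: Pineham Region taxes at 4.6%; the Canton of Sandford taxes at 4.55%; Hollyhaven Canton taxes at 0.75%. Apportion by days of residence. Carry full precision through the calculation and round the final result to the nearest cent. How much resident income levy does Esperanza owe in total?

$4,547.09

Pineham Region, 1 Jan – 25 Feb 2032: 56 days → $279,000 × 4.6% × 56/366 = $1,963.6721
The Canton of Sandford, 26 Feb – 24 Mar 2032: 28 days → $279,000 × 4.55% × 28/366 = $971.1639
Hollyhaven Canton, 25 Mar – 31 Dec 2032: 282 days → $279,000 × 0.75% × 282/366 = $1,612.2541
Total = $4,547.0902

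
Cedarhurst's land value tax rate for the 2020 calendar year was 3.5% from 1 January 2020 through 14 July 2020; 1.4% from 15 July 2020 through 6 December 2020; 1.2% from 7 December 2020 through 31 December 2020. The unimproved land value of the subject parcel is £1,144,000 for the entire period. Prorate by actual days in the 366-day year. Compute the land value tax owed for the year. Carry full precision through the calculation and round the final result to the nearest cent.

£28,725.03

1 January – 14 July 2020: 196 days at 3.5% → £1,144,000 × 3.5% × 196/366 = £21,442.1858
15 July – 6 December 2020: 145 days at 1.4% → £1,144,000 × 1.4% × 145/366 = £6,345.1366
7 December – 31 December 2020: 25 days at 1.2% → £1,144,000 × 1.2% × 25/366 = £937.7049
Total = £28,725.0273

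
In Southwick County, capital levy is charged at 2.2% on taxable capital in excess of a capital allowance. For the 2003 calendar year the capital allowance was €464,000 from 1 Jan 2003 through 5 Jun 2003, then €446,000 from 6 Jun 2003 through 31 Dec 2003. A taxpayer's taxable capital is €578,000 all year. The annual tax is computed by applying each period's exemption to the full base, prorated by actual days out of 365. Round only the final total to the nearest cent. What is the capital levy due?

1 Jan – 5 Jun 2003: 156 days, exemption €464,000 → (€578,000 − €464,000) × 2.2% × 156/365 = €1,071.9123
6 Jun – 31 Dec 2003: 209 days, exemption €446,000 → (€578,000 − €446,000) × 2.2% × 209/365 = €1,662.8384
Total = €2,734.7507

€2,734.75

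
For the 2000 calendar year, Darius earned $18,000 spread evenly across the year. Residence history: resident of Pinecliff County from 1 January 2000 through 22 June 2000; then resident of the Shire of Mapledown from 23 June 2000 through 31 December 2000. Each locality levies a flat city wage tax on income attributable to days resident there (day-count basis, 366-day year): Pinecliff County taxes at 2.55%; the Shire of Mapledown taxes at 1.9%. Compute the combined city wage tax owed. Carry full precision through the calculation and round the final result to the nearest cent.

Pinecliff County, 1 January – 22 June 2000: 174 days → $18,000 × 2.55% × 174/366 = $218.2131
The Shire of Mapledown, 23 June – 31 December 2000: 192 days → $18,000 × 1.9% × 192/366 = $179.4098
Total = $397.6230

$397.62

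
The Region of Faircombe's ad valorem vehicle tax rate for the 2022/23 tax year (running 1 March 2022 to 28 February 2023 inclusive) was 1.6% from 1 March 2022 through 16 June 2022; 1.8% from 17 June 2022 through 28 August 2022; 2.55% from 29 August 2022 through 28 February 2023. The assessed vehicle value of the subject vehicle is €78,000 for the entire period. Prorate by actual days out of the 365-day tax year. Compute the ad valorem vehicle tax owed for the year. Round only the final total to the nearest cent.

1 March – 16 June 2022: 108 days at 1.6% → €78,000 × 1.6% × 108/365 = €369.2712
17 June – 28 August 2022: 73 days at 1.8% → €78,000 × 1.8% × 73/365 = €280.8000
29 August 2022 – 28 February 2023: 184 days at 2.55% → €78,000 × 2.55% × 184/365 = €1,002.6740
Total = €1,652.7452

€1,652.75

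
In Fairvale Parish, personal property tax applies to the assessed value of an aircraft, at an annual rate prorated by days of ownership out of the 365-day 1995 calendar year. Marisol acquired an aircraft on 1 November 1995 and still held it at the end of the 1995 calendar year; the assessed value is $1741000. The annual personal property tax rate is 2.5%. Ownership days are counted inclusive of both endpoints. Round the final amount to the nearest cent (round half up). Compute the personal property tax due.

Days held (1 November – 31 December 1995): 61 out of 365
Tax = $1741000 × 2.5% × 61/365 = $7274.0411

$7274.04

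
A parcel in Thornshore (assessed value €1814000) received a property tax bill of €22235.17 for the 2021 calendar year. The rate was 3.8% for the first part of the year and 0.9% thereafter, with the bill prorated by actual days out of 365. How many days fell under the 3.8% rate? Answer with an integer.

41 days

Let d = days at the first rate; then 365 − d days at the second rate.
€1814000 × [3.8%·d + 0.9%·(365−d)] / 365 = €22235.17
Solving gives d = 41, so the new rate took effect on 11 Feb 2021.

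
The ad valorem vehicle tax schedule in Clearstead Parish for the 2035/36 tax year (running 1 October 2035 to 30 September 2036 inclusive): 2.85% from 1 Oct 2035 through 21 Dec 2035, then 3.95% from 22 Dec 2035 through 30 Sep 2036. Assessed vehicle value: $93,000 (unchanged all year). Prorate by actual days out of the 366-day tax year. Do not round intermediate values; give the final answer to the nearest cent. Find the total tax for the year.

1 Oct – 21 Dec 2035: 82 days at 2.85% → $93,000 × 2.85% × 82/366 = $593.8279
22 Dec 2035 – 30 Sep 2036: 284 days at 3.95% → $93,000 × 3.95% × 284/366 = $2,850.4754
Total = $3,444.3033

$3,444.30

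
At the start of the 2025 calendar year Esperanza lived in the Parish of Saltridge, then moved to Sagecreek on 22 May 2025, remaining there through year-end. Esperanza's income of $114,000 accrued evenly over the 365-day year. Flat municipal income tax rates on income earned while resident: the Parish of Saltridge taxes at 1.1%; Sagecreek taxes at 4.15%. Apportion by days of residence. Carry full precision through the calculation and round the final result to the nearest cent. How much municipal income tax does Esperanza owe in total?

$3,387.83

The Parish of Saltridge, 1 Jan – 21 May 2025: 141 days → $114,000 × 1.1% × 141/365 = $484.4219
Sagecreek, 22 May – 31 Dec 2025: 224 days → $114,000 × 4.15% × 224/365 = $2,903.4082
Total = $3,387.8301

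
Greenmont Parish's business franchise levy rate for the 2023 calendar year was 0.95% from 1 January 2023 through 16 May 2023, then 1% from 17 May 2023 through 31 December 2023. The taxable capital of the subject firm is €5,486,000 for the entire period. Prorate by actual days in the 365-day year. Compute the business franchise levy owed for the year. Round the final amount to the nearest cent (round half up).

1 January – 16 May 2023: 136 days at 0.95% → €5,486,000 × 0.95% × 136/365 = €19,418.9370
17 May – 31 December 2023: 229 days at 1% → €5,486,000 × 1% × 229/365 = €34,419.0137
Total = €53,837.9507

€53,837.95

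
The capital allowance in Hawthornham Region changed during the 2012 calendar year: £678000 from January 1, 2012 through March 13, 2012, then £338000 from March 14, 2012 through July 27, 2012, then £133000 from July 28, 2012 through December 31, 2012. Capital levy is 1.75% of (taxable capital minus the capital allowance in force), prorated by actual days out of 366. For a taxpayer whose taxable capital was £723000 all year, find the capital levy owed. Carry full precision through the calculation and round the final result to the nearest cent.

January 1 – March 13, 2012: 73 days, exemption £678000 → (£723000 − £678000) × 1.75% × 73/366 = £157.0697
March 14 – July 27, 2012: 136 days, exemption £338000 → (£723000 − £338000) × 1.75% × 136/366 = £2503.5519
July 28 – December 31, 2012: 157 days, exemption £133000 → (£723000 − £133000) × 1.75% × 157/366 = £4429.0301
Total = £7089.6516

£7089.65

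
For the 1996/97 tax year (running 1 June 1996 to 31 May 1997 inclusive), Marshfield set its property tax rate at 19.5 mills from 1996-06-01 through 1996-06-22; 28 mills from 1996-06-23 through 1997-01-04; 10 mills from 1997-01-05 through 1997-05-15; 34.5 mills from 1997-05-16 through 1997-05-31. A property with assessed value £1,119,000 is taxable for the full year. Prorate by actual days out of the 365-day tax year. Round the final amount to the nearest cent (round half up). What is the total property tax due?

1996-06-01 to 1996-06-22: 22 days at 19.5 mills → £1,119,000 × 1.95% × 22/365 = £1,315.2082
1996-06-23 to 1997-01-04: 196 days at 28 mills → £1,119,000 × 2.8% × 196/365 = £16,824.8548
1997-01-05 to 1997-05-15: 131 days at 10 mills → £1,119,000 × 1% × 131/365 = £4,016.1370
1997-05-16 to 1997-05-31: 16 days at 34.5 mills → £1,119,000 × 3.45% × 16/365 = £1,692.2959
Total = £23,848.4959

£23,848.50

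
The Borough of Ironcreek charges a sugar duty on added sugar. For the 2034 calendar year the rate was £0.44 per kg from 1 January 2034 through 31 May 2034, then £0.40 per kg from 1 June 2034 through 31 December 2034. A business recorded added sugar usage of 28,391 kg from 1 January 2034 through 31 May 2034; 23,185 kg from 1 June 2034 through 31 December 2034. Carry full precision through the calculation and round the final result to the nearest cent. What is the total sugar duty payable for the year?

1 January – 31 May 2034: 28,391 kg at £0.44/kg → £12,492.04
1 June – 31 December 2034: 23,185 kg at £0.40/kg → £9,274.00

£21,766.04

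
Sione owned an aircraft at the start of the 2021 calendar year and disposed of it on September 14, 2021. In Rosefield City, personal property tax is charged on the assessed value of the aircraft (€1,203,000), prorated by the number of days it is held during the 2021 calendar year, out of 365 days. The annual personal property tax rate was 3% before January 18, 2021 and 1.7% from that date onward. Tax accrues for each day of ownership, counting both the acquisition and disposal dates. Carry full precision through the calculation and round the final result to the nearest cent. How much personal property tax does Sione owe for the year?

January 1 – January 17, 2021: 17 days at 3% → €1,203,000 × 3% × 17/365 = €1,680.9041
January 18 – September 14, 2021: 240 days at 1.7% → €1,203,000 × 1.7% × 240/365 = €13,447.2329
Total = €15,128.1370

€15,128.14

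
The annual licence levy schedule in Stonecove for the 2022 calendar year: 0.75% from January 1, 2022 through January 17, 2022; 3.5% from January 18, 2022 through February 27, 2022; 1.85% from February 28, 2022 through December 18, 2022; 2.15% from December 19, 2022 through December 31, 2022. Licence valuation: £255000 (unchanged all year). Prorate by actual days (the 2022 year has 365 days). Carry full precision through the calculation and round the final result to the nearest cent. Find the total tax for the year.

£5086.73

January 1 – January 17, 2022: 17 days at 0.75% → £255000 × 0.75% × 17/365 = £89.0753
January 18 – February 27, 2022: 41 days at 3.5% → £255000 × 3.5% × 41/365 = £1002.5342
February 28 – December 18, 2022: 294 days at 1.85% → £255000 × 1.85% × 294/365 = £3799.8493
December 19 – December 31, 2022: 13 days at 2.15% → £255000 × 2.15% × 13/365 = £195.2671
Total = £5086.7260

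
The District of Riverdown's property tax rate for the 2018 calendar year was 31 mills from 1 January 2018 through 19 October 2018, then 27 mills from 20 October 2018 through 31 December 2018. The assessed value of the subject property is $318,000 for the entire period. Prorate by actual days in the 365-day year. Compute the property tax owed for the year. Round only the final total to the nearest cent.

$9,603.60

1 January – 19 October 2018: 292 days at 31 mills → $318,000 × 3.1% × 292/365 = $7,886.4000
20 October – 31 December 2018: 73 days at 27 mills → $318,000 × 2.7% × 73/365 = $1,717.2000
Total = $9,603.6000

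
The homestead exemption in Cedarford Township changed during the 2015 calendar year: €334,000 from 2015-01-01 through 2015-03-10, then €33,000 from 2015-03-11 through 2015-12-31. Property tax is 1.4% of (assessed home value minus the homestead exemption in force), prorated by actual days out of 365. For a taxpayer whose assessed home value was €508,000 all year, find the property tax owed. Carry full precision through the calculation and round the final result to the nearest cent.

€5,853.38

2015-01-01 to 2015-03-10: 69 days, exemption €334,000 → (€508,000 − €334,000) × 1.4% × 69/365 = €460.5041
2015-03-11 to 2015-12-31: 296 days, exemption €33,000 → (€508,000 − €33,000) × 1.4% × 296/365 = €5,392.8767
Total = €5,853.3808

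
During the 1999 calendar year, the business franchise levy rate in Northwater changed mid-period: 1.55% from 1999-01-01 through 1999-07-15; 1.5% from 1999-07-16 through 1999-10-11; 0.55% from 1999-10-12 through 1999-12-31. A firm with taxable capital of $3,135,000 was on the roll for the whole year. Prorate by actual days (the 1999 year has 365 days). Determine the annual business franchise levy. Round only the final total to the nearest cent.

$41,257.46

1999-01-01 to 1999-07-15: 196 days at 1.55% → $3,135,000 × 1.55% × 196/365 = $26,093.5068
1999-07-16 to 1999-10-11: 88 days at 1.5% → $3,135,000 × 1.5% × 88/365 = $11,337.5342
1999-10-12 to 1999-12-31: 81 days at 0.55% → $3,135,000 × 0.55% × 81/365 = $3,826.4178
Total = $41,257.4589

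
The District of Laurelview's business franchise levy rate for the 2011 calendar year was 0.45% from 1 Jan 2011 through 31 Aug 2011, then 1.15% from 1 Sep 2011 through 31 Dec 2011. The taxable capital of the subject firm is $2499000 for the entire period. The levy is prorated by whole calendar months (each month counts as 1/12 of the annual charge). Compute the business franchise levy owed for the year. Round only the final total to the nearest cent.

1 Jan – 31 Aug 2011: 8 months at 0.45% → $2499000 × 0.45% × 8/12 = $7497.0000
1 Sep – 31 Dec 2011: 4 months at 1.15% → $2499000 × 1.15% × 4/12 = $9579.5000
Total = $17076.5000

$17076.50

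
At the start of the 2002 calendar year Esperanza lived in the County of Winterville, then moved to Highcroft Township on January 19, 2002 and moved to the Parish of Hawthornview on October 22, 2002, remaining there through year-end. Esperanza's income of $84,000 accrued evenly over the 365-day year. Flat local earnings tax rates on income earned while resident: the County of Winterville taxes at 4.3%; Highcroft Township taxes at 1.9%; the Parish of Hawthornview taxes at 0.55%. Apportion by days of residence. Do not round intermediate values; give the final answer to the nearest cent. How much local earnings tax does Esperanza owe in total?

$1,474.83

The County of Winterville, January 1 – January 18, 2002: 18 days → $84,000 × 4.3% × 18/365 = $178.1260
Highcroft Township, January 19 – October 21, 2002: 276 days → $84,000 × 1.9% × 276/365 = $1,206.8384
The Parish of Hawthornview, October 22 – December 31, 2002: 71 days → $84,000 × 0.55% × 71/365 = $89.8685
Total = $1,474.8329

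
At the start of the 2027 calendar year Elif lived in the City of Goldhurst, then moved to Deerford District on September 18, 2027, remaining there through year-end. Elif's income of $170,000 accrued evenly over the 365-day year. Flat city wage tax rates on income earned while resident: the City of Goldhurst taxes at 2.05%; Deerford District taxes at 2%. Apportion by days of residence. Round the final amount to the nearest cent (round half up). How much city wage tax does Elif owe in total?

$3,460.55

The City of Goldhurst, January 1 – September 17, 2027: 260 days → $170,000 × 2.05% × 260/365 = $2,482.4658
Deerford District, September 18 – December 31, 2027: 105 days → $170,000 × 2% × 105/365 = $978.0822
Total = $3,460.5479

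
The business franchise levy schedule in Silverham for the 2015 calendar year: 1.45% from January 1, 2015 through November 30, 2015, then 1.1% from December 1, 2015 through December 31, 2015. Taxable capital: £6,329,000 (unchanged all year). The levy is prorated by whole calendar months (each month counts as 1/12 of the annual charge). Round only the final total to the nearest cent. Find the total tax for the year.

January 1 – November 30, 2015: 11 months at 1.45% → £6,329,000 × 1.45% × 11/12 = £84,122.9583
December 1 – December 31, 2015: 1 month at 1.1% → £6,329,000 × 1.1% × 1/12 = £5,801.5833
Total = £89,924.5417

£89,924.54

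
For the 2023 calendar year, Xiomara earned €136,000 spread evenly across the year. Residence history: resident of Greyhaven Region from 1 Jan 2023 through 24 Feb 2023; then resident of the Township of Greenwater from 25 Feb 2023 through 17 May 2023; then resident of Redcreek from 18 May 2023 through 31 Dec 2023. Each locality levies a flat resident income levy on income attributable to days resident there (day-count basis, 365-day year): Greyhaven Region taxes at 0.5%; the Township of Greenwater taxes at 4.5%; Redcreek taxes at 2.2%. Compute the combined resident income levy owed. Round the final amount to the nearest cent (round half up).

€3,346.35

Greyhaven Region, 1 Jan – 24 Feb 2023: 55 days → €136,000 × 0.5% × 55/365 = €102.4658
The Township of Greenwater, 25 Feb – 17 May 2023: 82 days → €136,000 × 4.5% × 82/365 = €1,374.9041
Redcreek, 18 May – 31 Dec 2023: 228 days → €136,000 × 2.2% × 228/365 = €1,868.9753
Total = €3,346.3452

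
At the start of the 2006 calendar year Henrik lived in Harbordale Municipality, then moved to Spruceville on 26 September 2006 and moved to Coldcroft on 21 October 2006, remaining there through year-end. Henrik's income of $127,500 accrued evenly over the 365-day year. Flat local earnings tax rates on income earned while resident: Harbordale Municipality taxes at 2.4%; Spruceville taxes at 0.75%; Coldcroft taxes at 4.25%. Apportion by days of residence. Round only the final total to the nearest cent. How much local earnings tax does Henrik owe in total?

Harbordale Municipality, 1 January – 25 September 2006: 268 days → $127,500 × 2.4% × 268/365 = $2,246.7945
Spruceville, 26 September – 20 October 2006: 25 days → $127,500 × 0.75% × 25/365 = $65.4966
Coldcroft, 21 October – 31 December 2006: 72 days → $127,500 × 4.25% × 72/365 = $1,068.9041
Total = $3,381.1952

$3,381.20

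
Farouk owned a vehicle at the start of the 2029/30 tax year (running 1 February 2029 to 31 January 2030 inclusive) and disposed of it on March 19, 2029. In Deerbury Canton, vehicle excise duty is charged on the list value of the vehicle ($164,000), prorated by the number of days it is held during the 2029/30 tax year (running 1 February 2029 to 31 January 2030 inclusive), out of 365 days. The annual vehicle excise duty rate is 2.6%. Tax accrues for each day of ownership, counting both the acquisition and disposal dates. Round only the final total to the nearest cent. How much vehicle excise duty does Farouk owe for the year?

Days held (February 1 – March 19, 2029): 47 out of 365
Tax = $164,000 × 2.6% × 47/365 = $549.0630

$549.06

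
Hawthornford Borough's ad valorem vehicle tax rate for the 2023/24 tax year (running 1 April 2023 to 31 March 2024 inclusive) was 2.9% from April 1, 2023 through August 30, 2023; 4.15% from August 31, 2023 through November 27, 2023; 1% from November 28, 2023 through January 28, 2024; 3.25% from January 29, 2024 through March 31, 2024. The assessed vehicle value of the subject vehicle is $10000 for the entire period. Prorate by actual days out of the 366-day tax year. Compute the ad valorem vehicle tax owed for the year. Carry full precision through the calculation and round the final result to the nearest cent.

$294.23

April 1 – August 30, 2023: 152 days at 2.9% → $10000 × 2.9% × 152/366 = $120.4372
August 31 – November 27, 2023: 89 days at 4.15% → $10000 × 4.15% × 89/366 = $100.9153
November 28, 2023 – January 28, 2024: 62 days at 1% → $10000 × 1% × 62/366 = $16.9399
January 29 – March 31, 2024: 63 days at 3.25% → $10000 × 3.25% × 63/366 = $55.9426
Total = $294.2350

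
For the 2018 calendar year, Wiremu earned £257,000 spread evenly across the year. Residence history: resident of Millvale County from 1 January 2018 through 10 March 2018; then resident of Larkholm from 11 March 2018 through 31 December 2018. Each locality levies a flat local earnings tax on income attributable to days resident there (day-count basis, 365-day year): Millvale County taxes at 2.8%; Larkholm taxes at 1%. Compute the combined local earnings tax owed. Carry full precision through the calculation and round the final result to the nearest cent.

£3,444.50

Millvale County, 1 January – 10 March 2018: 69 days → £257,000 × 2.8% × 69/365 = £1,360.3397
Larkholm, 11 March – 31 December 2018: 296 days → £257,000 × 1% × 296/365 = £2,084.1644
Total = £3,444.5041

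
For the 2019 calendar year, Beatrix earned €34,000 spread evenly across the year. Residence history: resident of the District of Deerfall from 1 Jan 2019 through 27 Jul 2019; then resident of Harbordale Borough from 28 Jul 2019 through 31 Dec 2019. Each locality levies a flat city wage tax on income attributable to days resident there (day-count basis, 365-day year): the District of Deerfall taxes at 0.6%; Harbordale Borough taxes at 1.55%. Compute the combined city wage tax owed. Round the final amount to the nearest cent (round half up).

The District of Deerfall, 1 Jan – 27 Jul 2019: 208 days → €34,000 × 0.6% × 208/365 = €116.2521
Harbordale Borough, 28 Jul – 31 Dec 2019: 157 days → €34,000 × 1.55% × 157/365 = €226.6822
Total = €342.9342

€342.93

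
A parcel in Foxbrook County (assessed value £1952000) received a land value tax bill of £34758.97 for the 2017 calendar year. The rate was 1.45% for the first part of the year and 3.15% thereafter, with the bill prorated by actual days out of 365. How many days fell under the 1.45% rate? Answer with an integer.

Let d = days at the first rate; then 365 − d days at the second rate.
£1952000 × [1.45%·d + 3.15%·(365−d)] / 365 = £34758.97
Solving gives d = 294, so the new rate took effect on 22 Oct 2017.

294 days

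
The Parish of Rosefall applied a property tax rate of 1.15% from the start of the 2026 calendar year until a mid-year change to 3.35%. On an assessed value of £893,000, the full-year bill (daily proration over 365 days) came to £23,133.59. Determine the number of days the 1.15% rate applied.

126 days

Let d = days at the first rate; then 365 − d days at the second rate.
£893,000 × [1.15%·d + 3.35%·(365−d)] / 365 = £23,133.59
Solving gives d = 126, so the new rate took effect on 7 May 2026.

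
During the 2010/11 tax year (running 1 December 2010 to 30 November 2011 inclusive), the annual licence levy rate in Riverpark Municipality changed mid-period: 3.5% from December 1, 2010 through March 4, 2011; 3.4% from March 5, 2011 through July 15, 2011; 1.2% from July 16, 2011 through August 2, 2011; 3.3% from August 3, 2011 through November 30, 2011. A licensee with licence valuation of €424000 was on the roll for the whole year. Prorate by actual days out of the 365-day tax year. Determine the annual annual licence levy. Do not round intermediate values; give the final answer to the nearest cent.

December 1, 2010 – March 4, 2011: 94 days at 3.5% → €424000 × 3.5% × 94/365 = €3821.8082
March 5 – July 15, 2011: 133 days at 3.4% → €424000 × 3.4% × 133/365 = €5252.9534
July 16 – August 2, 2011: 18 days at 1.2% → €424000 × 1.2% × 18/365 = €250.9151
August 3 – November 30, 2011: 120 days at 3.3% → €424000 × 3.3% × 120/365 = €4600.1096
Total = €13925.7863

€13925.79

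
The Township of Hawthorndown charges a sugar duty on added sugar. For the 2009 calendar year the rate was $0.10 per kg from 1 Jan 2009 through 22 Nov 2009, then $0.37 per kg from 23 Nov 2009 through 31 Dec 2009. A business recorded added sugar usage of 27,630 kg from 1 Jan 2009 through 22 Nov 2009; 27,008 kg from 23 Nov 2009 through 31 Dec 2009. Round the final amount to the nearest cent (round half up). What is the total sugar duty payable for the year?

$12,755.96

1 Jan – 22 Nov 2009: 27,630 kg at $0.10/kg → $2,763.00
23 Nov – 31 Dec 2009: 27,008 kg at $0.37/kg → $9,992.96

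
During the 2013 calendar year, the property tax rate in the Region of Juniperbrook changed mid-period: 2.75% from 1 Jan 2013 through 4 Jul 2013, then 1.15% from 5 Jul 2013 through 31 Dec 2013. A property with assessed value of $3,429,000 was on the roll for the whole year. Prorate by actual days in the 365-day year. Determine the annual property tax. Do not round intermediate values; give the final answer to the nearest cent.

1 Jan – 4 Jul 2013: 185 days at 2.75% → $3,429,000 × 2.75% × 185/365 = $47,794.6233
5 Jul – 31 Dec 2013: 180 days at 1.15% → $3,429,000 × 1.15% × 180/365 = $19,446.6575
Total = $67,241.2808

$67,241.28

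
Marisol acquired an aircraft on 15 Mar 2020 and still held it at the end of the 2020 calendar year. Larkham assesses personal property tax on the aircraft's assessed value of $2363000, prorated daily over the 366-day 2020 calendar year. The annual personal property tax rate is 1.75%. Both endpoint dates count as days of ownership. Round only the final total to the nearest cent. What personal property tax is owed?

$32991.61

Days held (15 Mar – 31 Dec 2020): 292 out of 366
Tax = $2363000 × 1.75% × 292/366 = $32991.6120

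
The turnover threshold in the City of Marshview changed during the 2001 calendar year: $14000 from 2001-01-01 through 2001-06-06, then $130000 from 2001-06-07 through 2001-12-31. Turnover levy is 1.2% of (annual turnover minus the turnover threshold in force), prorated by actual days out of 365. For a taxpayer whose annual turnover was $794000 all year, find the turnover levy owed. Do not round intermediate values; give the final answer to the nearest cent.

2001-01-01 to 2001-06-06: 157 days, exemption $14000 → ($794000 − $14000) × 1.2% × 157/365 = $4026.0822
2001-06-07 to 2001-12-31: 208 days, exemption $130000 → ($794000 − $130000) × 1.2% × 208/365 = $4540.6685
Total = $8566.7507

$8566.75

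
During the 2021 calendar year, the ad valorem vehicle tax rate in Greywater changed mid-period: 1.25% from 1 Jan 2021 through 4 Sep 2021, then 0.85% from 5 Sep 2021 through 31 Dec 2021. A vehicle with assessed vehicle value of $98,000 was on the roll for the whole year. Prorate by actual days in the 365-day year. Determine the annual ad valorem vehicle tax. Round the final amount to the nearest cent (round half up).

$1,098.27

1 Jan – 4 Sep 2021: 247 days at 1.25% → $98,000 × 1.25% × 247/365 = $828.9726
5 Sep – 31 Dec 2021: 118 days at 0.85% → $98,000 × 0.85% × 118/365 = $269.2986
Total = $1,098.2712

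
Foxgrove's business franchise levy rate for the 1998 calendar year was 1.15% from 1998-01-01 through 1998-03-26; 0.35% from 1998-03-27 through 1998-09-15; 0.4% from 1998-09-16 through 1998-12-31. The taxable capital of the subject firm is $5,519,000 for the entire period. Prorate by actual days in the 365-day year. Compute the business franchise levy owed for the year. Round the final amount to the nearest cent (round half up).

1998-01-01 to 1998-03-26: 85 days at 1.15% → $5,519,000 × 1.15% × 85/365 = $14,780.3356
1998-03-27 to 1998-09-15: 173 days at 0.35% → $5,519,000 × 0.35% × 173/365 = $9,155.4918
1998-09-16 to 1998-12-31: 107 days at 0.4% → $5,519,000 × 0.4% × 107/365 = $6,471.5945
Total = $30,407.4219

$30,407.42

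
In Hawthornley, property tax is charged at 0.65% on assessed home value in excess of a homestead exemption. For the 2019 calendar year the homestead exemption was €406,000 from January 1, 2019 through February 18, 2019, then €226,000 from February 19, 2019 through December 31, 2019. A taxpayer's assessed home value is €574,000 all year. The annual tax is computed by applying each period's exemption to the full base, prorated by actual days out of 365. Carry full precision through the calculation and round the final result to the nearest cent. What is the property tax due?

January 1 – February 18, 2019: 49 days, exemption €406,000 → (€574,000 − €406,000) × 0.65% × 49/365 = €146.5973
February 19 – December 31, 2019: 316 days, exemption €226,000 → (€574,000 − €226,000) × 0.65% × 316/365 = €1,958.3342
Total = €2,104.9315

€2,104.93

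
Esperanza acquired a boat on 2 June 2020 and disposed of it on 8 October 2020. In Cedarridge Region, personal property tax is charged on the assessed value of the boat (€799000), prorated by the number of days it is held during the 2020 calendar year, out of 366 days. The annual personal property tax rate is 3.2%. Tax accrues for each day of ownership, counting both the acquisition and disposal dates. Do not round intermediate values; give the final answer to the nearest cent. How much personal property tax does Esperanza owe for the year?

Days held (2 June – 8 October 2020): 129 out of 366
Tax = €799000 × 3.2% × 129/366 = €9011.6721

€9011.67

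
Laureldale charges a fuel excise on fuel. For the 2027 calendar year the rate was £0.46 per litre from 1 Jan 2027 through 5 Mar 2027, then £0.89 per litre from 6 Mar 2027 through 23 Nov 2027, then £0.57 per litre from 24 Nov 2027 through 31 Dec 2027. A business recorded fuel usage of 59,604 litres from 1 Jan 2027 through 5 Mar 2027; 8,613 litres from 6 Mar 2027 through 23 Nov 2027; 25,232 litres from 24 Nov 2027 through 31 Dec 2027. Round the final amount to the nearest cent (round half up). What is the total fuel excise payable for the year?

£49,465.65

1 Jan – 5 Mar 2027: 59,604 litres at £0.46/litre → £27,417.84
6 Mar – 23 Nov 2027: 8,613 litres at £0.89/litre → £7,665.57
24 Nov – 31 Dec 2027: 25,232 litres at £0.57/litre → £14,382.24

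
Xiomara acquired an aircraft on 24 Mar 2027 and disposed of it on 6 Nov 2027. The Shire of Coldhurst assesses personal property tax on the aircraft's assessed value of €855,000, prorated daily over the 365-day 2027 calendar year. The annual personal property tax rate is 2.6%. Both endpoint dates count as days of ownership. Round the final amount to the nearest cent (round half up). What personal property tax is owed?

€13,886.14

Days held (24 Mar – 6 Nov 2027): 228 out of 365
Tax = €855,000 × 2.6% × 228/365 = €13,886.1370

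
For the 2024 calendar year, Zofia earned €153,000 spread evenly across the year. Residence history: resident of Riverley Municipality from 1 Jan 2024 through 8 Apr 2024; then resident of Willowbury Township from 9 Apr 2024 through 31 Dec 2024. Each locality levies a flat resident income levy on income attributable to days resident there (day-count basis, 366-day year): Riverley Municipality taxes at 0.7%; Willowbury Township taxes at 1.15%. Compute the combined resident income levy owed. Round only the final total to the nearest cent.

Riverley Municipality, 1 Jan – 8 Apr 2024: 99 days → €153,000 × 0.7% × 99/366 = €289.6967
Willowbury Township, 9 Apr – 31 Dec 2024: 267 days → €153,000 × 1.15% × 267/366 = €1,283.5697
Total = €1,573.2664

€1,573.27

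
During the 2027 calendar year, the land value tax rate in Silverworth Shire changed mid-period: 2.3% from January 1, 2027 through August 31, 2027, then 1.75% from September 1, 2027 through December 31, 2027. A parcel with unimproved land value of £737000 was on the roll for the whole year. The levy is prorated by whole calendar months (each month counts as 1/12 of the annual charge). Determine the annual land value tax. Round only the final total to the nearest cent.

£15599.83

January 1 – August 31, 2027: 8 months at 2.3% → £737000 × 2.3% × 8/12 = £11300.6667
September 1 – December 31, 2027: 4 months at 1.75% → £737000 × 1.75% × 4/12 = £4299.1667
Total = £15599.8333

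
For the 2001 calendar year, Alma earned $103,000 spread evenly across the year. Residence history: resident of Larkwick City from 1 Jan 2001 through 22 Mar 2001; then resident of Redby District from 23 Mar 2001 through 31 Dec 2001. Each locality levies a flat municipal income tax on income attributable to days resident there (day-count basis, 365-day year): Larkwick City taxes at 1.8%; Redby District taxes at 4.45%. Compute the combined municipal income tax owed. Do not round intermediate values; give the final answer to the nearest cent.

Larkwick City, 1 Jan – 22 Mar 2001: 81 days → $103,000 × 1.8% × 81/365 = $411.4356
Redby District, 23 Mar – 31 Dec 2001: 284 days → $103,000 × 4.45% × 284/365 = $3,566.3397
Total = $3,977.7753

$3,977.78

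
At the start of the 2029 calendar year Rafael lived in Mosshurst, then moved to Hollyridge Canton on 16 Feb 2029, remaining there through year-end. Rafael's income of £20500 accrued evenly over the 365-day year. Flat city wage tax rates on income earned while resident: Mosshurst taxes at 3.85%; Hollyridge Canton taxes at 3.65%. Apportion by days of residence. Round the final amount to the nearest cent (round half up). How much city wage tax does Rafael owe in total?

Mosshurst, 1 Jan – 15 Feb 2029: 46 days → £20500 × 3.85% × 46/365 = £99.4671
Hollyridge Canton, 16 Feb – 31 Dec 2029: 319 days → £20500 × 3.65% × 319/365 = £653.9500
Total = £753.4171

£753.42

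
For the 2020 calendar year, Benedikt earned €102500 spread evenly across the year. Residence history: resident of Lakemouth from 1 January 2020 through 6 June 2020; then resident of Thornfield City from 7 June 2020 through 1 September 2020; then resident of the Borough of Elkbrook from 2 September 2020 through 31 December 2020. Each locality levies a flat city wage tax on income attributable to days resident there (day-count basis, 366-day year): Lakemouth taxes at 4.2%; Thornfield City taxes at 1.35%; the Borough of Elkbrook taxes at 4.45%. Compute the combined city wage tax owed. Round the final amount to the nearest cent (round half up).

Lakemouth, 1 January – 6 June 2020: 158 days → €102500 × 4.2% × 158/366 = €1858.4426
Thornfield City, 7 June – 1 September 2020: 87 days → €102500 × 1.35% × 87/366 = €328.9242
The Borough of Elkbrook, 2 September – 31 December 2020: 121 days → €102500 × 4.45% × 121/366 = €1507.9542
Total = €3695.3210

€3695.32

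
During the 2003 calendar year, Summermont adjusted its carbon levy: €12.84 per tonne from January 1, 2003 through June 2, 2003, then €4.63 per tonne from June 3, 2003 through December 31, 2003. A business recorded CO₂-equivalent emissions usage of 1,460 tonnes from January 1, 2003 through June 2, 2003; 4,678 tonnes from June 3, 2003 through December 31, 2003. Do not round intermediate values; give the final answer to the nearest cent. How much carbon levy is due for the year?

€40405.54

January 1 – June 2, 2003: 1,460 tonnes at €12.84/tonne → €18746.40
June 3 – December 31, 2003: 4,678 tonnes at €4.63/tonne → €21659.14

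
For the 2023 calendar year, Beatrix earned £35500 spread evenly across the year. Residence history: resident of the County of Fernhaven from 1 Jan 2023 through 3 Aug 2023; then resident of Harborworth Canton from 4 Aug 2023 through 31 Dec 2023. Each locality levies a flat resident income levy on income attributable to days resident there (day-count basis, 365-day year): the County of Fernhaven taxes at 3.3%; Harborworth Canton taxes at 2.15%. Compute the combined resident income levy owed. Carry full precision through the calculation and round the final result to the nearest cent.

The County of Fernhaven, 1 Jan – 3 Aug 2023: 215 days → £35500 × 3.3% × 215/365 = £690.0616
Harborworth Canton, 4 Aug – 31 Dec 2023: 150 days → £35500 × 2.15% × 150/365 = £313.6644
Total = £1003.7260

£1003.73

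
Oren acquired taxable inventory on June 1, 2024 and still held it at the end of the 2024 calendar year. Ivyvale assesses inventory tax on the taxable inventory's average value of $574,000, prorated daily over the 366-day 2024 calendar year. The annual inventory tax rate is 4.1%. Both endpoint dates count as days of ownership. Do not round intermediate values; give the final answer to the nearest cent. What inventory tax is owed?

$13,760.32

Days held (June 1 – December 31, 2024): 214 out of 366
Tax = $574,000 × 4.1% × 214/366 = $13,760.3169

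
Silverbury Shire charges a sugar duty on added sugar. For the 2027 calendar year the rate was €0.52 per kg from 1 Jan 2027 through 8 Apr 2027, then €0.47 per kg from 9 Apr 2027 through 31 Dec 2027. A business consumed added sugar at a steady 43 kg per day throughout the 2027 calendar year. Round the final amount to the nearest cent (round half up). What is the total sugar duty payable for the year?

€7,587.35

1 Jan – 8 Apr 2027: 98 days × 43 kg/day = 4,214 kg at €0.52/kg → €2,191.28
9 Apr – 31 Dec 2027: 267 days × 43 kg/day = 11,481 kg at €0.47/kg → €5,396.07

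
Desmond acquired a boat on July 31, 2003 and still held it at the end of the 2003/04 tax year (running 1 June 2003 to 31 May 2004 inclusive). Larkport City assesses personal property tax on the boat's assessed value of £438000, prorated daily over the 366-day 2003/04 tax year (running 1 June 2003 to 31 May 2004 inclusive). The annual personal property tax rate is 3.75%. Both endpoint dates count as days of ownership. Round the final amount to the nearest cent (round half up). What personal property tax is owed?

£13732.38

Days held (July 31, 2003 – May 31, 2004): 306 out of 366
Tax = £438000 × 3.75% × 306/366 = £13732.3770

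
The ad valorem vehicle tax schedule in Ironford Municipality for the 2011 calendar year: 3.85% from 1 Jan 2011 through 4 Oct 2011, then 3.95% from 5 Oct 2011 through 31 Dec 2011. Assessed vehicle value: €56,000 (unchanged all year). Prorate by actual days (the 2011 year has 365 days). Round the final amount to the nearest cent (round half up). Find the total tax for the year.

€2,169.50

1 Jan – 4 Oct 2011: 277 days at 3.85% → €56,000 × 3.85% × 277/365 = €1,636.1973
5 Oct – 31 Dec 2011: 88 days at 3.95% → €56,000 × 3.95% × 88/365 = €533.3041
Total = €2,169.5014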